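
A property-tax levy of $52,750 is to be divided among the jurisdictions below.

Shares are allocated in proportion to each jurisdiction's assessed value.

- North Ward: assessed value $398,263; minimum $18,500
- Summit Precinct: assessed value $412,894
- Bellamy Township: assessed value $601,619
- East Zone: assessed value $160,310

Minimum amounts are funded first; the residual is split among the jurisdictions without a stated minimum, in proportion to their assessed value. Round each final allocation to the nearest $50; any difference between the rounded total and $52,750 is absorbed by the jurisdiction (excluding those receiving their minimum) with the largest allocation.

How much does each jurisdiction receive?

North Ward: $18,500 | Summit Precinct: $12,050 | Bellamy Township: $17,550 | East Zone: $4,650

Guaranteed amounts: North Ward $18,500. Residual $34,250.
Residual split over remaining assessed value 1,174,823: Summit Precinct 12,037.23 → $12,050; Bellamy Township 17,539.20 → $17,550; East Zone 4,673.57 → $4,650.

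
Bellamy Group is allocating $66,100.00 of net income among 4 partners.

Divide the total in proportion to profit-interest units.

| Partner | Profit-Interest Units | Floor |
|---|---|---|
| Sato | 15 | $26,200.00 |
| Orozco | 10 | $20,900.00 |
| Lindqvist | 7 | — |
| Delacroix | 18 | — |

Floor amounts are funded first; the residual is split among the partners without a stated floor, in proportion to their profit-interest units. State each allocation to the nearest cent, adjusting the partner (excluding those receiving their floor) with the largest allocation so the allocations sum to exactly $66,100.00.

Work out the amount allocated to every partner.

Sato: $26,200.00 · Orozco: $20,900.00 · Lindqvist: $5,320.00 · Delacroix: $13,680.00

Minimums first: Sato $26,200.00; Orozco $20,900.00. Balance $19,000.00.
Balance split over remaining profit-interest units 25: Lindqvist 5,320.0000 → $5,320.00; Delacroix 13,680.0000 → $13,680.00.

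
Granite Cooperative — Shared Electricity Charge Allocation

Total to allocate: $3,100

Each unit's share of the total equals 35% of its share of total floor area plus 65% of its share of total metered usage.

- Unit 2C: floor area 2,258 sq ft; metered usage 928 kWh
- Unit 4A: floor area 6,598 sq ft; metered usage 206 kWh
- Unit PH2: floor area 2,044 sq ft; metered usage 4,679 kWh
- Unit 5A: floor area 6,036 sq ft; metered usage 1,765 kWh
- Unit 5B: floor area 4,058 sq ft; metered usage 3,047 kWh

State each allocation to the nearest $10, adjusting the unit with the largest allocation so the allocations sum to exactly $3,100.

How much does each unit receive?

Unit 2C: $290 · Unit 4A: $380 · Unit PH2: $990 · Unit 5A: $650 · Unit 5B: $790

Totals — floor area 20,994, metered usage 10,625.
Composite weights (35% floor area + 65% metered usage): Unit 2C 0.0944; Unit 4A 0.1226; Unit PH2 0.3203; Unit 5A 0.2086; Unit 5B 0.2541.
Raw shares: Unit 2C 292.69; Unit 4A 380.06; Unit PH2 993.00; Unit 5A 646.68; Unit 5B 787.58.
After rounding ($10): Unit 2C $290; Unit 4A $380; Unit PH2 $990; Unit 5A $650; Unit 5B $790. Sum = $3,100.
Sum already equals the total — no adjustment.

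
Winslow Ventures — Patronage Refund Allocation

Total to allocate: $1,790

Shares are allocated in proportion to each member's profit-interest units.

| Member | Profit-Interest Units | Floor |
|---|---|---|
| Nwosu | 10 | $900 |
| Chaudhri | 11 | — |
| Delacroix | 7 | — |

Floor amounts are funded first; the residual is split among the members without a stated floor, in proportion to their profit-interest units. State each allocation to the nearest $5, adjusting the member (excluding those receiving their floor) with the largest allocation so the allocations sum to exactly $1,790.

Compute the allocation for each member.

Nwosu: $900 | Chaudhri: $545 | Delacroix: $345

Guaranteed amounts: Nwosu $900. Balance $890.
Balance split over remaining profit-interest units 18: Chaudhri 543.89 → $545; Delacroix 346.11 → $345.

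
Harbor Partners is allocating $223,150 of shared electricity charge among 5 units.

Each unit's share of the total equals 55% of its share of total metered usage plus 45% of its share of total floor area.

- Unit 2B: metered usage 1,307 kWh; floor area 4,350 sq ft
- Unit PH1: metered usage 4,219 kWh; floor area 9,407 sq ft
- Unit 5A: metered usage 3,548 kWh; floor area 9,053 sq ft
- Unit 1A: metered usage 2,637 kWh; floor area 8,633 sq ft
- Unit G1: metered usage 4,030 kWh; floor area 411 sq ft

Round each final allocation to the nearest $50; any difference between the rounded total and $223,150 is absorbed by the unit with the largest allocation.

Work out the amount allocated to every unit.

Totals — metered usage 15,741, floor area 31,854.
Blended shares (55% metered usage + 45% floor area): Unit 2B 0.1071; Unit PH1 0.2803; Unit 5A 0.2519; Unit 1A 0.2141; Unit G1 0.1466.
Raw shares: Unit 2B 23,903.74; Unit PH1 62,550.43; Unit 5A 56,202.69; Unit 1A 47,775.60; Unit G1 32,717.54.
After rounding ($50): Unit 2B $23,900; Unit PH1 $62,550; Unit 5A $56,200; Unit 1A $47,800; Unit G1 $32,700. Sum = $223,150.
Rounded total matches; no reconciliation needed.

Unit 2B: $23,900 | Unit PH1: $62,550 | Unit 5A: $56,200 | Unit 1A: $47,800 | Unit G1: $32,700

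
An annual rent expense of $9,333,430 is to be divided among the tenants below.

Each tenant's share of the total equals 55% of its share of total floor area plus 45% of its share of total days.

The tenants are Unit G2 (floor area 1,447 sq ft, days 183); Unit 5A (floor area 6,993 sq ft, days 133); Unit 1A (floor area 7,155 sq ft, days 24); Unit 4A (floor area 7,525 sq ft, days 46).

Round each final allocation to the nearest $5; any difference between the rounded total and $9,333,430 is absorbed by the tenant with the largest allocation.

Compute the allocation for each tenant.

Totals — floor area 23,120, days 386.
Composite weights (55% floor area + 45% days): Unit G2 0.2478; Unit 5A 0.3214; Unit 1A 0.1982; Unit 4A 0.2326.
Raw shares: Unit G2 2,312,493.05; Unit 5A 2,999,837.04; Unit 1A 1,849,783.62; Unit 4A 2,171,316.29.
Rounded to nearest $5: Unit G2 $2,312,495; Unit 5A $2,999,835; Unit 1A $1,849,785; Unit 4A $2,171,315. Sum = $9,333,430.
Rounded total matches; no reconciliation needed.

Unit G2: $2,312,495 · Unit 5A: $2,999,835 · Unit 1A: $1,849,785 · Unit 4A: $2,171,315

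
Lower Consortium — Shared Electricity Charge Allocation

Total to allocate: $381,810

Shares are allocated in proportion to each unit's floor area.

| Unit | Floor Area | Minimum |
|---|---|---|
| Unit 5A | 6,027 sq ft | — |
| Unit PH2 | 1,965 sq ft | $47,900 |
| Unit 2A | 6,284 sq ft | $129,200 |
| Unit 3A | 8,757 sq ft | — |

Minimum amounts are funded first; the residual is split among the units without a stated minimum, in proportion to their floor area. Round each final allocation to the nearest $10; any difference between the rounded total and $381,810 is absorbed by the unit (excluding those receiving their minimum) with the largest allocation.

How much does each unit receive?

Fund the minimums — Unit PH2 $47,900; Unit 2A $129,200. Remaining pool $204,710.
Remaining pool split over remaining floor area 14,784: Unit 5A 83,454.22 → $83,450; Unit 3A 121,255.78 → $121,260.

Unit 5A: $83,450 · Unit PH2: $47,900 · Unit 2A: $129,200 · Unit 3A: $121,260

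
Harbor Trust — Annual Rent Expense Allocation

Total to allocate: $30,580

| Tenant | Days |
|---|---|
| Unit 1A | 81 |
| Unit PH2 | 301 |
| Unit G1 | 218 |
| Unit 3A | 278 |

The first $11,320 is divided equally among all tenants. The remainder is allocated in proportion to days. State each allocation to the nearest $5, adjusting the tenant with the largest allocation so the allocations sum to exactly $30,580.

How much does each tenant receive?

Unit 1A: $4,605 · Unit PH2: $9,435 · Unit G1: $7,610 · Unit 3A: $8,930

$11,320 shared equally gives $2,830 per tenant.
Remainder $19,260 by days (total 878): Unit 1A 1,776.83 → $1,775; Unit PH2 6,602.80 → $6,605; Unit G1 4,782.10 → $4,780; Unit 3A 6,098.27 → $6,100.
Totals: Unit 1A $2,830 + $1,775 = $4,605; Unit PH2 $2,830 + $6,605 = $9,435; Unit G1 $2,830 + $4,780 = $7,610; Unit 3A $2,830 + $6,100 = $8,930.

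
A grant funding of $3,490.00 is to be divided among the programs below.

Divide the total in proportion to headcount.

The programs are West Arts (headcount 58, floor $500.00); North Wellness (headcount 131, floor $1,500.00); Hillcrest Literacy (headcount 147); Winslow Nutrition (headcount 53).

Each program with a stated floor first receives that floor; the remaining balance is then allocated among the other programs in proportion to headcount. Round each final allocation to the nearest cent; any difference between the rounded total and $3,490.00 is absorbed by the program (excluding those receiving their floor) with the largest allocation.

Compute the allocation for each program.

Fund the minimums — West Arts $500.00; North Wellness $1,500.00. Remaining pool $1,490.00.
Remaining pool split over remaining headcount 200: Hillcrest Literacy 1,095.1500 → $1,095.15; Winslow Nutrition 394.8500 → $394.85.

West Arts: $500.00; North Wellness: $1,500.00; Hillcrest Literacy: $1,095.15; Winslow Nutrition: $394.85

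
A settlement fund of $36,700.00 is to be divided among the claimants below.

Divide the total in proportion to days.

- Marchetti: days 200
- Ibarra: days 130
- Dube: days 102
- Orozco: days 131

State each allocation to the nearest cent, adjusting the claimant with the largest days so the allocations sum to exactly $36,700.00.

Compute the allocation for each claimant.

Marchetti: $13,037.30 | Ibarra: $8,474.25 | Dube: $6,649.02 | Orozco: $8,539.43

Total days = 200 + 130 + 102 + 131 = 563.
Proportional shares: Marchetti 13,037.3002; Ibarra 8,474.2451; Dube 6,649.0231; Orozco 8,539.4316.
At nearest cent: Marchetti $13,037.30; Ibarra $8,474.25; Dube $6,649.02; Orozco $8,539.43. Sum = $36,700.00.
Sum already equals the total — no adjustment.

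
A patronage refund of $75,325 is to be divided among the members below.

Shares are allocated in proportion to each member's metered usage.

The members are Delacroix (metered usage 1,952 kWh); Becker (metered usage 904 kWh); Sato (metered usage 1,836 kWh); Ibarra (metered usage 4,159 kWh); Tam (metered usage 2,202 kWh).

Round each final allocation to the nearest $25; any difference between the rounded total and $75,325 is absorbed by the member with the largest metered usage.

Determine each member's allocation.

Delacroix: $13,300; Becker: $6,150; Sato: $12,500; Ibarra: $28,375; Tam: $15,000

Combined metered usage = 11,053.
Proportional shares: Delacroix 1,952/11,053 × $75,325 = 13,302.67; Becker 904/11,053 × $75,325 = 6,160.66; Sato 1,836/11,053 × $75,325 = 12,512.14; Ibarra 4,159/11,053 × $75,325 = 28,343.14; Tam 2,202/11,053 × $75,325 = 15,006.39.
At nearest $25: Delacroix $13,300; Becker $6,150; Sato $12,500; Ibarra $28,350; Tam $15,000. Sum = $75,300.
Difference $75,325 − $75,300 = +$25 applied to largest metered usage (Ibarra): Ibarra becomes $28,375.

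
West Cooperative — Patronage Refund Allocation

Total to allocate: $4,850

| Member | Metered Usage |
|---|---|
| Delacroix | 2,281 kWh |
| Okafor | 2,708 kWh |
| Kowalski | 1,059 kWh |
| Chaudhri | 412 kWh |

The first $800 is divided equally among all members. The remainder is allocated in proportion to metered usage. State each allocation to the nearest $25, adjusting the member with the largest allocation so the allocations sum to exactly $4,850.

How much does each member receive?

Delacroix: $1,625 · Okafor: $1,900 · Kowalski: $875 · Chaudhri: $450

Equal tier: $800 ÷ 4 = $200 apiece.
Remainder $4,050 by metered usage (total 6,460): Delacroix 1,430.04 → $1,425; Okafor 1,697.74 → $1,700; Kowalski 663.92 → $675; Chaudhri 258.30 → $250.
Totals: Delacroix $200 + $1,425 = $1,625; Okafor $200 + $1,700 = $1,900; Kowalski $200 + $675 = $875; Chaudhri $200 + $250 = $450.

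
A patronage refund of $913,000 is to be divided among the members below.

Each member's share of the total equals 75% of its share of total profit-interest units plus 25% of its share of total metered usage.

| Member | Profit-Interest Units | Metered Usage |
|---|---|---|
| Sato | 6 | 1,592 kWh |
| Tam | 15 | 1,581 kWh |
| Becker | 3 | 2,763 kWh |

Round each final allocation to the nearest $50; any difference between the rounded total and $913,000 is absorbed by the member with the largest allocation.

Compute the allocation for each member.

Profit-interest units total 24; metered usage total 5,936.
Composite weights (75% profit-interest units + 25% metered usage): Sato 0.2545; Tam 0.5353; Becker 0.2101.
Raw shares: Sato 232,402.80; Tam 488,761.08; Becker 191,836.13.
After rounding ($50): Sato $232,400; Tam $488,750; Becker $191,850. Sum = $913,000.
Rounded total matches; no reconciliation needed.

Sato: $232,400; Tam: $488,750; Becker: $191,850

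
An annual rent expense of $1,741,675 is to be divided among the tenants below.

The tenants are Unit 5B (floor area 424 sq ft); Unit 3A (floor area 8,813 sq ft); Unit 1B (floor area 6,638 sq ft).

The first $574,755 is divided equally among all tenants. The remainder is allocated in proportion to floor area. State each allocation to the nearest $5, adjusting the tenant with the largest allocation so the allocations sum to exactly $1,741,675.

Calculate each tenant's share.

Unit 5B: $222,750 | Unit 3A: $839,400 | Unit 1B: $679,525

$574,755 shared equally gives $191,585 per tenant.
Remainder $1,166,920 by floor area (total 15,875): Unit 5B 31,166.87 → $31,165; Unit 3A 647,815.18 → $647,815; Unit 1B 487,937.95 → $487,940.
Totals: Unit 5B $191,585 + $31,165 = $222,750; Unit 3A $191,585 + $647,815 = $839,400; Unit 1B $191,585 + $487,940 = $679,525.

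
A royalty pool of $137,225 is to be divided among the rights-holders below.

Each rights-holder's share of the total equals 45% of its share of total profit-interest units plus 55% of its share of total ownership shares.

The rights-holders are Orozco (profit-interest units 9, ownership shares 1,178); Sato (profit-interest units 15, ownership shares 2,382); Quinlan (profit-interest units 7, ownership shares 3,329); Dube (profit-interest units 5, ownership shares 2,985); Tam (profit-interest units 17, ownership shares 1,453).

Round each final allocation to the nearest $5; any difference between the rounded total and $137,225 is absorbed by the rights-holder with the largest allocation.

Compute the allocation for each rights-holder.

Orozco: $18,335 | Sato: $33,345 | Quinlan: $30,340 | Dube: $25,715 | Tam: $29,490

Profit-interest units total 53; ownership shares total 11,327.
Blended shares (45% profit-interest units + 55% ownership shares): Orozco 0.1336; Sato 0.2430; Quinlan 0.2211; Dube 0.1874; Tam 0.2149.
Unrounded shares: Orozco 18,335.28; Sato 33,348.44; Quinlan 30,337.53; Dube 25,715.16; Tam 29,488.59.
At nearest $5: Orozco $18,335; Sato $33,350; Quinlan $30,340; Dube $25,715; Tam $29,490. Sum = $137,230.
Difference $137,225 − $137,230 = −$5 applied to largest allocation (Sato): Sato becomes $33,345.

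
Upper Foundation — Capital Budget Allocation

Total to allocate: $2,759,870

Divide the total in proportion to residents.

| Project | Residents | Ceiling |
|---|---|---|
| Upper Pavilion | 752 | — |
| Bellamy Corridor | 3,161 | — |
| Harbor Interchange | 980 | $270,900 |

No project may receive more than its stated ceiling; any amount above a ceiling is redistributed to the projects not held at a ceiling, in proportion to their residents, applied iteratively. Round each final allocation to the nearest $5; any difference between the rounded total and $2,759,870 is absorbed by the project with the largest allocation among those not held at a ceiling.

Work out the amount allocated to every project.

Upper Pavilion: $478,330; Bellamy Corridor: $2,010,640; Harbor Interchange: $270,900

Sum of residents: 4,893.
Pro-rata shares before constraints: Upper Pavilion 424,161.50; Bellamy Corridor 1,782,944.83; Harbor Interchange 552,763.66.
Cap binds for Harbor Interchange ($270,900); remaining pool $2,488,970 reallocated over remaining residents 3,913.
Shares after redistribution: Upper Pavilion 478,330.04 → $478,330; Bellamy Corridor 2,010,639.96 → $2,010,640.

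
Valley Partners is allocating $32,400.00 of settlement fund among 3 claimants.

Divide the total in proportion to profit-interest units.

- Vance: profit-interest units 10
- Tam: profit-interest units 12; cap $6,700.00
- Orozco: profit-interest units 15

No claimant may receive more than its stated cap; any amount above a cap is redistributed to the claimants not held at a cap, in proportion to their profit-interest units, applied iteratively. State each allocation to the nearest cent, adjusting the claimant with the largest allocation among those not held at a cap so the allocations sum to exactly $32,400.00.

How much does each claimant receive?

Vance: $10,280.00 · Tam: $6,700.00 · Orozco: $15,420.00

Total profit-interest units = 37.
Unconstrained shares: Vance 8,756.7568; Tam 10,508.1081; Orozco 13,135.1351.
Held at cap: Tam ($6,700.00); remaining pool $25,700.00 reallocated over remaining profit-interest units 25.
Redistributed shares: Vance 10,280.0000 → $10,280.00; Orozco 15,420.0000 → $15,420.00.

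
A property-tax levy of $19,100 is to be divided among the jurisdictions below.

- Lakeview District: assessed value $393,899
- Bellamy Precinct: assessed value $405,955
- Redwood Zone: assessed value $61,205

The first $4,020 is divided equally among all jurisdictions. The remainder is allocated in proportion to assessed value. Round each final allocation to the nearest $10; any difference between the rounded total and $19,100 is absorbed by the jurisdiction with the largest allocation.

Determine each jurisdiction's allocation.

Lakeview District: $8,240 · Bellamy Precinct: $8,450 · Redwood Zone: $2,410

$4,020 shared equally gives $1,340 per jurisdiction.
Remainder $15,080 by assessed value (total 861,059): Lakeview District 6,898.48 → $6,900; Bellamy Precinct 7,109.62 → $7,110; Redwood Zone 1,071.90 → $1,070.
Totals: Lakeview District $1,340 + $6,900 = $8,240; Bellamy Precinct $1,340 + $7,110 = $8,450; Redwood Zone $1,340 + $1,070 = $2,410.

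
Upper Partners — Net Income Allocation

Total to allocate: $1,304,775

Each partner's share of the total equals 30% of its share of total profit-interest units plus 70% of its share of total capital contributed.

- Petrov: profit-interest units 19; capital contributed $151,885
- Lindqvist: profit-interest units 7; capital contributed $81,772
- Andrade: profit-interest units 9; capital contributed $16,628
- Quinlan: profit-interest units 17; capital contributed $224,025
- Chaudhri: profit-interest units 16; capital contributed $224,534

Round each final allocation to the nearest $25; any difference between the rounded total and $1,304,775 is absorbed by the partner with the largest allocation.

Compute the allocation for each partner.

Totals — profit-interest units 68, capital contributed 698,844.
Combined weights (30% profit-interest units + 70% capital contributed): Petrov 0.2360; Lindqvist 0.1128; Andrade 0.0564; Quinlan 0.2994; Chaudhri 0.2955.
Unrounded shares: Petrov 307,874.41; Lindqvist 147,165.07; Andrade 73,538.93; Quinlan 390,643.86; Chaudhri 385,552.73.
After rounding ($25): Petrov $307,875; Lindqvist $147,175; Andrade $73,550; Quinlan $390,650; Chaudhri $385,550. Sum = $1,304,800.
Difference $1,304,775 − $1,304,800 = −$25 applied to largest allocation (Quinlan): Quinlan becomes $390,625.

Petrov: $307,875; Lindqvist: $147,175; Andrade: $73,550; Quinlan: $390,625; Chaudhri: $385,550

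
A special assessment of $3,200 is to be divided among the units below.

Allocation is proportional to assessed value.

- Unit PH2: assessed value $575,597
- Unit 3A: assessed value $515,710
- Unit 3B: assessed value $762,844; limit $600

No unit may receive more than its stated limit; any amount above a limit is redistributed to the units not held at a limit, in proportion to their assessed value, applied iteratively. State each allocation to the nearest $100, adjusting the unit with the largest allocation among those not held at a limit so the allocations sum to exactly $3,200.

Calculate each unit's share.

Unit PH2: $1,400 · Unit 3A: $1,200 · Unit 3B: $600

Total assessed value = 1,854,151.
Proportional shares (ignoring caps): Unit PH2 993.40; Unit 3A 890.04; Unit 3B 1,316.56.
Held at cap: Unit 3B ($600); balance $2,600 reallocated over remaining assessed value 1,091,307.
Redistributed shares: Unit PH2 1,371.34 → $1,400; Unit 3A 1,228.66 → $1,200.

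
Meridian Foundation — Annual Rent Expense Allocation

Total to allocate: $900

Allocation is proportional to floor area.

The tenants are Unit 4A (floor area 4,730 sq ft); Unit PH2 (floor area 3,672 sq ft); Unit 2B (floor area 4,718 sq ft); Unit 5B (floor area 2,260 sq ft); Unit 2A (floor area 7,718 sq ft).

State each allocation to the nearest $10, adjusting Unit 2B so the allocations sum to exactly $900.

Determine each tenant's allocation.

Floor area total: 23,098.
Raw shares: Unit 4A 4,730/23,098 × $900 = 184.30; Unit PH2 3,672/23,098 × $900 = 143.08; Unit 2B 4,718/23,098 × $900 = 183.83; Unit 5B 2,260/23,098 × $900 = 88.06; Unit 2A 7,718/23,098 × $900 = 300.73.
After rounding ($10): Unit 4A $180; Unit PH2 $140; Unit 2B $180; Unit 5B $90; Unit 2A $300. Sum = $890.
Difference $900 − $890 = +$10 applied to Unit 2B: Unit 2B becomes $190.

Unit 4A: $180 · Unit PH2: $140 · Unit 2B: $190 · Unit 5B: $90 · Unit 2A: $300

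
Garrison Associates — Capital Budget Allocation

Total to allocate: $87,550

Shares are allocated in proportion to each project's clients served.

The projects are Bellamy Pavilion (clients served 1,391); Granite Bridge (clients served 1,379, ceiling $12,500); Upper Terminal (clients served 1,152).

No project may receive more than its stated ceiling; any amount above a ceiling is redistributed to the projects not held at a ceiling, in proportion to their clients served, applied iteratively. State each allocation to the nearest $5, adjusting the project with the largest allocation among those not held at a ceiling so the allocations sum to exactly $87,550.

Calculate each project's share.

Bellamy Pavilion: $41,050; Granite Bridge: $12,500; Upper Terminal: $34,000

Clients served total: 3,922.
Pro-rata shares before constraints: Bellamy Pavilion 31,051.01; Granite Bridge 30,783.13; Upper Terminal 25,715.86.
Capped: Granite Bridge ($12,500); remaining pool $75,050 reallocated over remaining clients served 2,543.
Redistributed shares: Bellamy Pavilion 41,051.73 → $41,050; Upper Terminal 33,998.27 → $34,000.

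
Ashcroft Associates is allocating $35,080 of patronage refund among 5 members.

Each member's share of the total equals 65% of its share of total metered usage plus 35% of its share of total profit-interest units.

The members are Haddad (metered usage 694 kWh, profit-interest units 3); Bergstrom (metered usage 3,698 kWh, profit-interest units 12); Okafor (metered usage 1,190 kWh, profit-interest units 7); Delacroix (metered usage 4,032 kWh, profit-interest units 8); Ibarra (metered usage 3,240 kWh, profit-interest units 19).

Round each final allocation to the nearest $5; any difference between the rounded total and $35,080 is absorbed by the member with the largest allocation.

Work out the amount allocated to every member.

Haddad: $1,985 | Bergstrom: $9,565 | Okafor: $3,865 | Delacroix: $9,155 | Ibarra: $10,510

Metered usage total 12,854; profit-interest units total 49.
Combined weights (65% metered usage + 35% profit-interest units): Haddad 0.0565; Bergstrom 0.2727; Okafor 0.1102; Delacroix 0.2610; Ibarra 0.2996.
Pro-rata amounts: Haddad 1,982.82; Bergstrom 9,566.82; Okafor 3,864.97; Delacroix 9,157.03; Ibarra 10,508.37.
Rounded to nearest $5: Haddad $1,985; Bergstrom $9,565; Okafor $3,865; Delacroix $9,155; Ibarra $10,510. Sum = $35,080.
No rounding difference to absorb.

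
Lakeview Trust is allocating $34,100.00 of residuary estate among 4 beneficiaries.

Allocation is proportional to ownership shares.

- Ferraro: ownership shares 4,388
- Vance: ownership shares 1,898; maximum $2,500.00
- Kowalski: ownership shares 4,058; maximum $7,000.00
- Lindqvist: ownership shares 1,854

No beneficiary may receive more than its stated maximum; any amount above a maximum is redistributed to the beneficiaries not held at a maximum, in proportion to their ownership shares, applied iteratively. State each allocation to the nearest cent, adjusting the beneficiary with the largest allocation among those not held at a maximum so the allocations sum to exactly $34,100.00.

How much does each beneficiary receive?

Combined ownership shares = 12,198.
Unconstrained shares: Ferraro 12,266.8306; Vance 5,305.9354; Kowalski 11,344.3023; Lindqvist 5,182.9316.
Held at cap: Vance ($2,500.00), Kowalski ($7,000.00); remaining pool $24,600.00 reallocated over remaining ownership shares 6,242.
Remaining shares: Ferraro 17,293.3034 → $17,293.30; Lindqvist 7,306.6966 → $7,306.70.

Ferraro: $17,293.30 · Vance: $2,500.00 · Kowalski: $7,000.00 · Lindqvist: $7,306.70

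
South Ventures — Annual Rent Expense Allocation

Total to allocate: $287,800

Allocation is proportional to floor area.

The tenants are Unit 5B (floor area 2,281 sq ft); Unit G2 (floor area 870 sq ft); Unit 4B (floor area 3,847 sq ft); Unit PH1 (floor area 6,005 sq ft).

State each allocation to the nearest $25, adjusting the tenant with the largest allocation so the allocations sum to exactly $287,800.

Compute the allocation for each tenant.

Combined floor area = 13,003.
Raw shares: Unit 5B 2,281/13,003 × $287,800 = 50,486.18; Unit G2 870/13,003 × $287,800 = 19,256.02; Unit 4B 3,847/13,003 × $287,800 = 85,147.01; Unit PH1 6,005/13,003 × $287,800 = 132,910.79.
After rounding ($25): Unit 5B $50,475; Unit G2 $19,250; Unit 4B $85,150; Unit PH1 $132,900. Sum = $287,775.
Difference $287,800 − $287,775 = +$25 applied to largest allocation (Unit PH1): Unit PH1 becomes $132,925.

Unit 5B: $50,475 · Unit G2: $19,250 · Unit 4B: $85,150 · Unit PH1: $132,925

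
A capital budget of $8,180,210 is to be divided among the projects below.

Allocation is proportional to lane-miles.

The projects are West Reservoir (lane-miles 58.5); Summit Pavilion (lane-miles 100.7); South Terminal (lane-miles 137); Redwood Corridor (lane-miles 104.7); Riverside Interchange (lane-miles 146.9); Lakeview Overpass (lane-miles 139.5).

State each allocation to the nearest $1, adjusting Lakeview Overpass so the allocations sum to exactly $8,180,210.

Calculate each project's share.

Lane-miles total: 687.3.
Proportional shares: West Reservoir 58.5/687.3 × $8,180,210 = 696,264.05; Summit Pavilion 100.7/687.3 × $8,180,210 = 1,198,526.33; South Terminal 137/687.3 × $8,180,210 = 1,630,567.10; Redwood Corridor 104.7/687.3 × $8,180,210 = 1,246,134.13; Riverside Interchange 146.9/687.3 × $8,180,210 = 1,748,396.40; Lakeview Overpass 139.5/687.3 × $8,180,210 = 1,660,321.98.
After rounding ($1): West Reservoir $696,264; Summit Pavilion $1,198,526; South Terminal $1,630,567; Redwood Corridor $1,246,134; Riverside Interchange $1,748,396; Lakeview Overpass $1,660,322. Sum = $8,180,209.
Difference $8,180,210 − $8,180,209 = +$1 applied to Lakeview Overpass: Lakeview Overpass becomes $1,660,323.

West Reservoir: $696,264 | Summit Pavilion: $1,198,526 | South Terminal: $1,630,567 | Redwood Corridor: $1,246,134 | Riverside Interchange: $1,748,396 | Lakeview Overpass: $1,660,323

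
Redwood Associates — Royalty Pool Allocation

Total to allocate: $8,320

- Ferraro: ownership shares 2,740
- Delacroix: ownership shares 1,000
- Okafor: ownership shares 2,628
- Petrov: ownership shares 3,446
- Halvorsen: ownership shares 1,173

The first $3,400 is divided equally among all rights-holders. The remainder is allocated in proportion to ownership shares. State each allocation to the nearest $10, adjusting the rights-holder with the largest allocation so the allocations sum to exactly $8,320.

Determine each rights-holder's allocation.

First tranche $3,400 split equally: $680 each.
Remainder $4,920 by ownership shares (total 10,987): Ferraro 1,226.98 → $1,230; Delacroix 447.80 → $450; Okafor 1,176.82 → $1,180; Petrov 1,543.13 → $1,540; Halvorsen 525.27 → $530.
Rounding difference −$10 on remainder applied to Petrov.
Totals: Ferraro $680 + $1,230 = $1,910; Delacroix $680 + $450 = $1,130; Okafor $680 + $1,180 = $1,860; Petrov $680 + $1,530 = $2,210; Halvorsen $680 + $530 = $1,210.

Ferraro: $1,910 | Delacroix: $1,130 | Okafor: $1,860 | Petrov: $2,210 | Halvorsen: $1,210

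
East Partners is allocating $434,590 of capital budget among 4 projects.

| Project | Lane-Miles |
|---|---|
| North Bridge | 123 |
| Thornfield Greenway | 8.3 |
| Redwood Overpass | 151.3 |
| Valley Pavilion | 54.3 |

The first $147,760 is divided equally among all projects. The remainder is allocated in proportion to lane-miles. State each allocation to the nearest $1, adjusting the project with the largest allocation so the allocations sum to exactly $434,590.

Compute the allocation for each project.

Equal tier: $147,760 ÷ 4 = $36,940 apiece.
Remainder $286,830 by lane-miles (total 336.9): North Bridge 104,719.77 → $104,720; Thornfield Greenway 7,066.46 → $7,066; Redwood Overpass 128,813.83 → $128,814; Valley Pavilion 46,229.95 → $46,230.
Totals: North Bridge $36,940 + $104,720 = $141,660; Thornfield Greenway $36,940 + $7,066 = $44,006; Redwood Overpass $36,940 + $128,814 = $165,754; Valley Pavilion $36,940 + $46,230 = $83,170.

North Bridge: $141,660 · Thornfield Greenway: $44,006 · Redwood Overpass: $165,754 · Valley Pavilion: $83,170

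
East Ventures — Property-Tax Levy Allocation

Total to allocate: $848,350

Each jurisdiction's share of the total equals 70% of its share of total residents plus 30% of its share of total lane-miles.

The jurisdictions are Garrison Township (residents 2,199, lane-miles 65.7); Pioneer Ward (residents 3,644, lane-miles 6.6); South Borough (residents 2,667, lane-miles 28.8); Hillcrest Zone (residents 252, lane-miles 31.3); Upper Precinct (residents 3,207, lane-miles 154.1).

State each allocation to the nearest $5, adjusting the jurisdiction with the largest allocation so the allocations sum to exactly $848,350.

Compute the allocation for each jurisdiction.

Totals — residents 11,969, lane-miles 286.5.
Blended shares (70% residents + 30% lane-miles): Garrison Township 0.1974; Pioneer Ward 0.2200; South Borough 0.1861; Hillcrest Zone 0.0475; Upper Precinct 0.3489.
Pro-rata amounts: Garrison Township 167,466.87; Pioneer Ward 186,660.94; South Borough 157,907.64; Hillcrest Zone 40,307.60; Upper Precinct 296,006.95.
After rounding ($5): Garrison Township $167,465; Pioneer Ward $186,660; South Borough $157,910; Hillcrest Zone $40,310; Upper Precinct $296,005. Sum = $848,350.
No rounding difference to absorb.

Garrison Township: $167,465; Pioneer Ward: $186,660; South Borough: $157,910; Hillcrest Zone: $40,310; Upper Precinct: $296,005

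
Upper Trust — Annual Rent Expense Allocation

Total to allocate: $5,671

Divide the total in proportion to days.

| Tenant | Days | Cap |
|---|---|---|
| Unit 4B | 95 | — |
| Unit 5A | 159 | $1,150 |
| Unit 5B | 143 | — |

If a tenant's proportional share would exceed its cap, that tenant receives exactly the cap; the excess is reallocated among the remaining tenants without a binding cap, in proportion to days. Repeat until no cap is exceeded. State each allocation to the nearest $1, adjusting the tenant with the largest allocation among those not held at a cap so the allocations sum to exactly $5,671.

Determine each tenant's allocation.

Unit 4B: $1,805 | Unit 5A: $1,150 | Unit 5B: $2,716

Sum of days: 397.
Pro-rata shares before constraints: Unit 4B 1,357.04; Unit 5A 2,271.26; Unit 5B 2,042.70.
Cap binds for Unit 5A ($1,150); residual $4,521 reallocated over remaining days 238.
Redistributed shares: Unit 4B 1,804.60 → $1,805; Unit 5B 2,716.40 → $2,716.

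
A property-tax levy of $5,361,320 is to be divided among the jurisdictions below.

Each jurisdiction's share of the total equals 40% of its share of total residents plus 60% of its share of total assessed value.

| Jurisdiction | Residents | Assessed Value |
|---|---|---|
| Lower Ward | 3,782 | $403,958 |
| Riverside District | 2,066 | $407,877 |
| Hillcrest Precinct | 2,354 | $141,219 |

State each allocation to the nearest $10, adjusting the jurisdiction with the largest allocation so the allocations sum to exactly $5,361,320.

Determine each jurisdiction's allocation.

Totals — residents 8,202, assessed value 953,054.
Composite weights (40% residents + 60% assessed value): Lower Ward 0.4388; Riverside District 0.3575; Hillcrest Precinct 0.2037.
Raw shares: Lower Ward 2,352,314.72; Riverside District 1,916,870.03; Hillcrest Precinct 1,092,135.24.
At nearest $10: Lower Ward $2,352,310; Riverside District $1,916,870; Hillcrest Precinct $1,092,140. Sum = $5,361,320.
Sum already equals the total — no adjustment.

Lower Ward: $2,352,310; Riverside District: $1,916,870; Hillcrest Precinct: $1,092,140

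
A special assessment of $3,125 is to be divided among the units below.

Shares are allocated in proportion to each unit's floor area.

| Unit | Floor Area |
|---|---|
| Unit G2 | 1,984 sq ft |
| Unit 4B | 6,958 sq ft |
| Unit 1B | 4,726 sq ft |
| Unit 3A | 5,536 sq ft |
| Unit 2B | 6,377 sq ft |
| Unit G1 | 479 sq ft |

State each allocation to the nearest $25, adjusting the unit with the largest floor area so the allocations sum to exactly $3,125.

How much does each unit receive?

Unit G2: $250; Unit 4B: $800; Unit 1B: $575; Unit 3A: $675; Unit 2B: $775; Unit G1: $50

Sum of floor area: 1,984 + 6,958 + 4,726 + 5,536 + 6,377 + 479 = 26,060.
Unrounded shares: Unit G2 237.91; Unit 4B 834.37; Unit 1B 566.72; Unit 3A 663.85; Unit 2B 764.70; Unit G1 57.44.
After rounding ($25): Unit G2 $250; Unit 4B $825; Unit 1B $575; Unit 3A $675; Unit 2B $775; Unit G1 $50. Sum = $3,150.
Difference $3,125 − $3,150 = −$25 applied to largest floor area (Unit 4B): Unit 4B becomes $800.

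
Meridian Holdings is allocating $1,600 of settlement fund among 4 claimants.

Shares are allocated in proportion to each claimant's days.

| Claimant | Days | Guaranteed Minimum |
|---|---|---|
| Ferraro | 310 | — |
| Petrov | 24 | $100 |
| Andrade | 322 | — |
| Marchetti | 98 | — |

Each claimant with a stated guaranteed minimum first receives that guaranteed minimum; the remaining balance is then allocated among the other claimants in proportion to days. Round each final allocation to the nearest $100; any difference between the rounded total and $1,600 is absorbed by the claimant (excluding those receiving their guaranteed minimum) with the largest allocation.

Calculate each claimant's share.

Guaranteed amounts: Petrov $100. Residual $1,500.
Residual split over remaining days 730: Ferraro 636.99 → $600; Andrade 661.64 → $700; Marchetti 201.37 → $200.

Ferraro: $600 | Petrov: $100 | Andrade: $700 | Marchetti: $200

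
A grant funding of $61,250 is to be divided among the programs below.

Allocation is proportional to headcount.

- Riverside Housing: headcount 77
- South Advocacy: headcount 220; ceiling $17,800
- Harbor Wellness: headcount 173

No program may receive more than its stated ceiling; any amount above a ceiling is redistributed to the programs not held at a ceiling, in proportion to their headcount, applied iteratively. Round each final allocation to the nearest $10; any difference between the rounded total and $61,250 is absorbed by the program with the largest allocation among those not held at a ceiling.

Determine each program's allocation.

Riverside Housing: $13,380 · South Advocacy: $17,800 · Harbor Wellness: $30,070

Combined headcount = 470.
Unconstrained shares: Riverside Housing 10,034.57; South Advocacy 28,670.21; Harbor Wellness 22,545.21.
Cap binds for South Advocacy ($17,800); remaining pool $43,450 reallocated over remaining headcount 250.
Remaining shares: Riverside Housing 13,382.60 → $13,380; Harbor Wellness 30,067.40 → $30,070.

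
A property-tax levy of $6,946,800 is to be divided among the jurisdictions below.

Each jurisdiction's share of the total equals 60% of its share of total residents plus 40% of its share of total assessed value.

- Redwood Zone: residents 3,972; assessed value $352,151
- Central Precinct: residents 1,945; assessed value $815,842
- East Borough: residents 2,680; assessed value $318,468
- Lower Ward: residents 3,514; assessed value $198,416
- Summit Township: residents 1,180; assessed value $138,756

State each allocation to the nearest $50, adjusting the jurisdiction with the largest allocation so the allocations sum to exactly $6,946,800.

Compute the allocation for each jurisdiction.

Residents total 13,291; assessed value total 1,823,633.
Blended shares (60% residents + 40% assessed value): Redwood Zone 0.2566; Central Precinct 0.2668; East Borough 0.1908; Lower Ward 0.2022; Summit Township 0.0837.
Raw shares: Redwood Zone 1,782,208.10; Central Precinct 1,853,076.28; East Borough 1,325,711.01; Lower Ward 1,404,328.26; Summit Township 581,476.34.
After rounding ($50): Redwood Zone $1,782,200; Central Precinct $1,853,100; East Borough $1,325,700; Lower Ward $1,404,350; Summit Township $581,500. Sum = $6,946,850.
Difference $6,946,800 − $6,946,850 = −$50 applied to largest allocation (Central Precinct): Central Precinct becomes $1,853,050.

Redwood Zone: $1,782,200 | Central Precinct: $1,853,050 | East Borough: $1,325,700 | Lower Ward: $1,404,350 | Summit Township: $581,500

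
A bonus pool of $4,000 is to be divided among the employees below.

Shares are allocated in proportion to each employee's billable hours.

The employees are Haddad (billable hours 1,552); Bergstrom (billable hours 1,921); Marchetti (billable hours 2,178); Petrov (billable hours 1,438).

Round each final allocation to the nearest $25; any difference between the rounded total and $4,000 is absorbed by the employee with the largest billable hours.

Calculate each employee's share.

Haddad: $875; Bergstrom: $1,075; Marchetti: $1,250; Petrov: $800

Sum of billable hours: 7,089.
Proportional shares: Haddad 1,552/7,089 × $4,000 = 875.72; Bergstrom 1,921/7,089 × $4,000 = 1,083.93; Marchetti 2,178/7,089 × $4,000 = 1,228.95; Petrov 1,438/7,089 × $4,000 = 811.40.
After rounding ($25): Haddad $875; Bergstrom $1,075; Marchetti $1,225; Petrov $800. Sum = $3,975.
Difference $4,000 − $3,975 = +$25 applied to largest billable hours (Marchetti): Marchetti becomes $1,250.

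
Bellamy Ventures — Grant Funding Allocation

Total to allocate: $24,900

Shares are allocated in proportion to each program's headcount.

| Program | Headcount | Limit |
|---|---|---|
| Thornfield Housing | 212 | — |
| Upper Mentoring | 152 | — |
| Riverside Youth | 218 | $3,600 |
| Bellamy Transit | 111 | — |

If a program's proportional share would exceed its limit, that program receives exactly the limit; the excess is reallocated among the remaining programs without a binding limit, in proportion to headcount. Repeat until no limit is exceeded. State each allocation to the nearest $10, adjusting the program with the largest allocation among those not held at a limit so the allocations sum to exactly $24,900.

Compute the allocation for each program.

Total headcount = 693.
Pro-rata shares before constraints: Thornfield Housing 7,617.32; Upper Mentoring 5,461.47; Riverside Youth 7,832.90; Bellamy Transit 3,988.31.
Cap binds for Riverside Youth ($3,600); remaining pool $21,300 reallocated over remaining headcount 475.
Remaining shares: Thornfield Housing 9,506.53 → $9,510; Upper Mentoring 6,816.00 → $6,820; Bellamy Transit 4,977.47 → $4,980.
Rounding difference −$10 applied to Thornfield Housing → $9,500.

Thornfield Housing: $9,500; Upper Mentoring: $6,820; Riverside Youth: $3,600; Bellamy Transit: $4,980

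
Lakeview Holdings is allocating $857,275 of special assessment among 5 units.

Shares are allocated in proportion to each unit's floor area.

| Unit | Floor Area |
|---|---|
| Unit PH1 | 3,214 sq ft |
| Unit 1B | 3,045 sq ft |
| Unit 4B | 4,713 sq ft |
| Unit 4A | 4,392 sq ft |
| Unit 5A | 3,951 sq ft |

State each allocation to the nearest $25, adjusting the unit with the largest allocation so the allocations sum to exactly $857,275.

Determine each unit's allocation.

Floor area total: 19,315.
Proportional shares: Unit PH1 3,214/19,315 × $857,275 = 142,649.85; Unit 1B 3,045/19,315 × $857,275 = 135,148.97; Unit 4B 4,713/19,315 × $857,275 = 209,181.31; Unit 4A 4,392/19,315 × $857,275 = 194,934.08; Unit 5A 3,951/19,315 × $857,275 = 175,360.78.
Rounded to nearest $25: Unit PH1 $142,650; Unit 1B $135,150; Unit 4B $209,175; Unit 4A $194,925; Unit 5A $175,350. Sum = $857,250.
Difference $857,275 − $857,250 = +$25 applied to largest allocation (Unit 4B): Unit 4B becomes $209,200.

Unit PH1: $142,650; Unit 1B: $135,150; Unit 4B: $209,200; Unit 4A: $194,925; Unit 5A: $175,350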